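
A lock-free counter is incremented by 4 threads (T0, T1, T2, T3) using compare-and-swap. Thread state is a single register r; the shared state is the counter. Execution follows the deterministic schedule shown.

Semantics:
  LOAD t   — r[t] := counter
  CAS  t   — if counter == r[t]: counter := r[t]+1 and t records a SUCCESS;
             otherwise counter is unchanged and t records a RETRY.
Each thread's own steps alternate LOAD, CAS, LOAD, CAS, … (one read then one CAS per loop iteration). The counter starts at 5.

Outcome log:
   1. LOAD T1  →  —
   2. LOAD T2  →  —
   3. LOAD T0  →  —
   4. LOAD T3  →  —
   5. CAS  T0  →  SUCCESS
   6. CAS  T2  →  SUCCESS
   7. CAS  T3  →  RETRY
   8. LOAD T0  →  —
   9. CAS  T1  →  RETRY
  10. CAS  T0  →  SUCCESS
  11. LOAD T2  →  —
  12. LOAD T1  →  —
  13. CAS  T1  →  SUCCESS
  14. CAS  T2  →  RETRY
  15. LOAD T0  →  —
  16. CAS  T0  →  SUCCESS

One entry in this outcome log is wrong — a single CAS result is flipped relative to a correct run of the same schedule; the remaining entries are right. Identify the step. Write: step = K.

Correct run:
   1) LOAD T1:  M=5  r_T1=5
   2) LOAD T2:  M=5  r_T2=5
   3) LOAD T0:  M=5  r_T0=5
   4) LOAD T3:  M=5  r_T3=5
   5) CAS  T0:  M=6  r_T0=5 ✓
   6) CAS  T2:  M=6  r_T2=5 ✗
   7) CAS  T3:  M=6  r_T3=5 ✗
   8) LOAD T0:  M=6  r_T0=6
   9) CAS  T1:  M=6  r_T1=5 ✗
  10) CAS  T0:  M=7  r_T0=6 ✓
  11) LOAD T2:  M=7  r_T2=7
  12) LOAD T1:  M=7  r_T1=7
  13) CAS  T1:  M=8  r_T1=7 ✓
  14) CAS  T2:  M=8  r_T2=7 ✗
  15) LOAD T0:  M=8  r_T0=8
  16) CAS  T0:  M=9  r_T0=8 ✓
Mismatch at 6.

step = 6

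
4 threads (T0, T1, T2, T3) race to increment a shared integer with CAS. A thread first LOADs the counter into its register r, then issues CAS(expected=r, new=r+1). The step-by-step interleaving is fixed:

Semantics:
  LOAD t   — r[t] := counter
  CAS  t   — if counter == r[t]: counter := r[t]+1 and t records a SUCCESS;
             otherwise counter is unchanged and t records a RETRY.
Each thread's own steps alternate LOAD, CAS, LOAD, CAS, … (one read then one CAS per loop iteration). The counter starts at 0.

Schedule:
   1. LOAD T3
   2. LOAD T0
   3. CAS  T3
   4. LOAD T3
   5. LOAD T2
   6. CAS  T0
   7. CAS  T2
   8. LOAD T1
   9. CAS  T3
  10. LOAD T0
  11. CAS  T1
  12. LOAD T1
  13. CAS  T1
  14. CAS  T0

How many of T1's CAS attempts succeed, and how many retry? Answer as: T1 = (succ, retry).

step 1: T3 LOAD ⇒ load; ctr=0 reg=0
step 2: T0 LOAD ⇒ load; ctr=0 reg=0
step 3: T3 CAS ⇒ ok; ctr=1 reg=0
step 4: T3 LOAD ⇒ load; ctr=1 reg=1
step 5: T2 LOAD ⇒ load; ctr=1 reg=1
step 6: T0 CAS ⇒ retry; ctr=1 reg=0
step 7: T2 CAS ⇒ ok; ctr=2 reg=1
step 8: T1 LOAD ⇒ load; ctr=2 reg=2
step 9: T3 CAS ⇒ retry; ctr=2 reg=1
step 10: T0 LOAD ⇒ load; ctr=2 reg=2
step 11: T1 CAS ⇒ ok; ctr=3 reg=2
step 12: T1 LOAD ⇒ load; ctr=3 reg=3
step 13: T1 CAS ⇒ ok; ctr=4 reg=3
step 14: T0 CAS ⇒ retry; ctr=4 reg=2

T1 = (2, 0)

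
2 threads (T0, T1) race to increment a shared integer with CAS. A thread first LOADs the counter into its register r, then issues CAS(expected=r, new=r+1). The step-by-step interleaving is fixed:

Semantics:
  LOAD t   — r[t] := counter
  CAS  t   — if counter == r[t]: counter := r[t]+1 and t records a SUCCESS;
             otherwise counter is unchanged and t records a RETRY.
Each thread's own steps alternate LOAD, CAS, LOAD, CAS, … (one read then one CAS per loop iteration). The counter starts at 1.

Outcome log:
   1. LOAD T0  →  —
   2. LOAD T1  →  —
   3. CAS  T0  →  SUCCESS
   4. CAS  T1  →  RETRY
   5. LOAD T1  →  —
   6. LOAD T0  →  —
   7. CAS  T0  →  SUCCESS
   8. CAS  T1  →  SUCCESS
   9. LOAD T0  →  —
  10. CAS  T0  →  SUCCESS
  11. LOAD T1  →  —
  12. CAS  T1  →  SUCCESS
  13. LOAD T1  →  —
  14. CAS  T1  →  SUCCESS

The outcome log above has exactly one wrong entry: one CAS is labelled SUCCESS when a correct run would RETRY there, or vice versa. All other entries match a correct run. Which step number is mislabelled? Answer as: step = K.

Re-executing:
[1] T0.load  rd  (counter 1, T0.r 1)
[2] T1.load  rd  (counter 1, T1.r 1)
[3] T0.cas  hit  (counter 2, T0.r 1)
[4] T1.cas  miss  (counter 2, T1.r 1)
[5] T1.load  rd  (counter 2, T1.r 2)
[6] T0.load  rd  (counter 2, T0.r 2)
[7] T0.cas  hit  (counter 3, T0.r 2)
[8] T1.cas  miss  (counter 3, T1.r 2)
[9] T0.load  rd  (counter 3, T0.r 3)
[10] T0.cas  hit  (counter 4, T0.r 3)
[11] T1.load  rd  (counter 4, T1.r 4)
[12] T1.cas  hit  (counter 5, T1.r 4)
[13] T1.load  rd  (counter 5, T1.r 5)
[14] T1.cas  hit  (counter 6, T1.r 5)
Log disagrees first at step 8.

step = 8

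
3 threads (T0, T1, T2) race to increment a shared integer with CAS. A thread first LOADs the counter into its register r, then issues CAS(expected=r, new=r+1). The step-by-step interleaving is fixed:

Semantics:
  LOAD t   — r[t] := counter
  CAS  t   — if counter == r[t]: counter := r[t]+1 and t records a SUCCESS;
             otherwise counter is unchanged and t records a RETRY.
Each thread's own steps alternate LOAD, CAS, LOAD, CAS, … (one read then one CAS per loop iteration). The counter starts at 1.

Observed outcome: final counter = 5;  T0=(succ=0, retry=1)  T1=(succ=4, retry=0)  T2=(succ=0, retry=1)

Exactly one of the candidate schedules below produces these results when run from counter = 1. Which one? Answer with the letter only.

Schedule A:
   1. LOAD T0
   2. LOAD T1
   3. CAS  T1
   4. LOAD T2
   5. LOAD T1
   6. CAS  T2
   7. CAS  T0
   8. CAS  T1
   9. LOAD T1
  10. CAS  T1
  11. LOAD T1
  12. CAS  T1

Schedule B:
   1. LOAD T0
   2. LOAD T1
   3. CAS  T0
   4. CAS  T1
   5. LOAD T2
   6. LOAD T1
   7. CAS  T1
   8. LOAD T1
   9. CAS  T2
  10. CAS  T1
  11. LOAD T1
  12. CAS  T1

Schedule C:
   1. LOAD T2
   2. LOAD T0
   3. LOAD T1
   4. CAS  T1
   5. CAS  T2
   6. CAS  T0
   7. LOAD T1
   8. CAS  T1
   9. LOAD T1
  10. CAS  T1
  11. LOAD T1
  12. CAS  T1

C

Run C:
1. LOAD T2 → mem=1 r[T2]=1 [LOAD]
2. LOAD T0 → mem=1 r[T0]=1 [LOAD]
3. LOAD T1 → mem=1 r[T1]=1 [LOAD]
4. CAS T1 → mem=2 r[T1]=1 [OK]
5. CAS T2 → mem=2 r[T2]=1 [RETRY]
6. CAS T0 → mem=2 r[T0]=1 [RETRY]
7. LOAD T1 → mem=2 r[T1]=2 [LOAD]
8. CAS T1 → mem=3 r[T1]=2 [OK]
9. LOAD T1 → mem=3 r[T1]=3 [LOAD]
10. CAS T1 → mem=4 r[T1]=3 [OK]
11. LOAD T1 → mem=4 r[T1]=4 [LOAD]
12. CAS T1 → mem=5 r[T1]=4 [OK]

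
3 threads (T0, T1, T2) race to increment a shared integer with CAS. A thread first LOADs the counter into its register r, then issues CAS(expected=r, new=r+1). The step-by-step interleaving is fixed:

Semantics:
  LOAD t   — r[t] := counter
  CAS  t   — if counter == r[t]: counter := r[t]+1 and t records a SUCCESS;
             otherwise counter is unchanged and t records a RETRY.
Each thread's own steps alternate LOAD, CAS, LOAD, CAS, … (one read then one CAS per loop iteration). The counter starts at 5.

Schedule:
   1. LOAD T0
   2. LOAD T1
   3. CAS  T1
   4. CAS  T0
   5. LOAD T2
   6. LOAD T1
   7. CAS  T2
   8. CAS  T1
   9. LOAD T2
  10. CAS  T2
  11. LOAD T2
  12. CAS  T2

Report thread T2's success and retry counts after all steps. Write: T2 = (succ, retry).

T2 = (3, 0)

step 1: T0 LOAD ⇒ load; ctr=5 reg=5
step 2: T1 LOAD ⇒ load; ctr=5 reg=5
step 3: T1 CAS ⇒ ok; ctr=6 reg=5
step 4: T0 CAS ⇒ retry; ctr=6 reg=5
step 5: T2 LOAD ⇒ load; ctr=6 reg=6
step 6: T1 LOAD ⇒ load; ctr=6 reg=6
step 7: T2 CAS ⇒ ok; ctr=7 reg=6
step 8: T1 CAS ⇒ retry; ctr=7 reg=6
step 9: T2 LOAD ⇒ load; ctr=7 reg=7
step 10: T2 CAS ⇒ ok; ctr=8 reg=7
step 11: T2 LOAD ⇒ load; ctr=8 reg=8
step 12: T2 CAS ⇒ ok; ctr=9 reg=8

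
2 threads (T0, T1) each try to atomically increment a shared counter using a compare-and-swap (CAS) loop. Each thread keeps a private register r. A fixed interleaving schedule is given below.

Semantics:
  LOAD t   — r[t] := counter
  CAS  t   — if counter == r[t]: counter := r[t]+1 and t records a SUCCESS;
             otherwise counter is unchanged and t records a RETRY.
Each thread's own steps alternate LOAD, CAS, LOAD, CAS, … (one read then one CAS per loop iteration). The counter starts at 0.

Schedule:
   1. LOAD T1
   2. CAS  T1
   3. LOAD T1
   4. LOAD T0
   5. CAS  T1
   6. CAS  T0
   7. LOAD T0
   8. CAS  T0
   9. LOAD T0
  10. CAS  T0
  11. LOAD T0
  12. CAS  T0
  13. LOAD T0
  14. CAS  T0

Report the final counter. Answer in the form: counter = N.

counter = 6

[1] T1.load  rd  (counter 0, T1.r 0)
[2] T1.cas  hit  (counter 1, T1.r 0)
[3] T1.load  rd  (counter 1, T1.r 1)
[4] T0.load  rd  (counter 1, T0.r 1)
[5] T1.cas  hit  (counter 2, T1.r 1)
[6] T0.cas  miss  (counter 2, T0.r 1)
[7] T0.load  rd  (counter 2, T0.r 2)
[8] T0.cas  hit  (counter 3, T0.r 2)
[9] T0.load  rd  (counter 3, T0.r 3)
[10] T0.cas  hit  (counter 4, T0.r 3)
[11] T0.load  rd  (counter 4, T0.r 4)
[12] T0.cas  hit  (counter 5, T0.r 4)
[13] T0.load  rd  (counter 5, T0.r 5)
[14] T0.cas  hit  (counter 6, T0.r 5)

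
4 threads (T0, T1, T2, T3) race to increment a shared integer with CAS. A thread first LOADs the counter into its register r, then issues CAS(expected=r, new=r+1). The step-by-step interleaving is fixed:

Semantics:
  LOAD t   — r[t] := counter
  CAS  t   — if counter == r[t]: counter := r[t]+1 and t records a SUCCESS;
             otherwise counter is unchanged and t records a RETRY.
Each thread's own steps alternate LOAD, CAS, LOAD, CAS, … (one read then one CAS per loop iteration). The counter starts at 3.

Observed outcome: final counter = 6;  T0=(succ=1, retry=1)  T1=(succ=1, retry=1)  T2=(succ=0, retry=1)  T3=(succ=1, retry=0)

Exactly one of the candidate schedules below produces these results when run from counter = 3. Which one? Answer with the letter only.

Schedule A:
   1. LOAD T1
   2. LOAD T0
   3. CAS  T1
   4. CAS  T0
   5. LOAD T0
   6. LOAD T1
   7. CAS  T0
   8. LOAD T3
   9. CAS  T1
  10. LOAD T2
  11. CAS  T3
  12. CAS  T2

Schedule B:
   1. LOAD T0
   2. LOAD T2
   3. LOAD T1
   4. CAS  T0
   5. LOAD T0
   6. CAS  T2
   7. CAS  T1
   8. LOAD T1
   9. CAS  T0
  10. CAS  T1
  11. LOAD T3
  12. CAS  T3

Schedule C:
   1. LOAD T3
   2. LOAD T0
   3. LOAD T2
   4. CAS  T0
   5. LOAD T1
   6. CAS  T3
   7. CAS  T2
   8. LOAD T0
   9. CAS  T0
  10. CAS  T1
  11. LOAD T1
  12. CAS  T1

Run A:
#1 T1 reads 3
#2 T0 reads 3
#3 T1 CAS(3→4) writes; counter now 4
#4 T0 CAS(3→4) fails; counter now 4
#5 T0 reads 4
#6 T1 reads 4
#7 T0 CAS(4→5) writes; counter now 5
#8 T3 reads 5
#9 T1 CAS(4→5) fails; counter now 5
#10 T2 reads 5
#11 T3 CAS(5→6) writes; counter now 6
#12 T2 CAS(5→6) fails; counter now 6

A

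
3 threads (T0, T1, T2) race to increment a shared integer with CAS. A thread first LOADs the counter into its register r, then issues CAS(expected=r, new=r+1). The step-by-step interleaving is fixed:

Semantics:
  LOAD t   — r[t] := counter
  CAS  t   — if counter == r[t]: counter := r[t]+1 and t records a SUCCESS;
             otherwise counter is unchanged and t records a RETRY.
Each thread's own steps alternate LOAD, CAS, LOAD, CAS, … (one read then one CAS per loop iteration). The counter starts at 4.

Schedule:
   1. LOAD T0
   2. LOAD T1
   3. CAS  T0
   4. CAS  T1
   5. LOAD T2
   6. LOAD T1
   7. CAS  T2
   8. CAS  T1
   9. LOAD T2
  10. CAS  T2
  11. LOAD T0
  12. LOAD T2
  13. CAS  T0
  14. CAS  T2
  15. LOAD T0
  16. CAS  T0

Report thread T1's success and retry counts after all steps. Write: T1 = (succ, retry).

T1 = (0, 2)

   1) LOAD T0:  M=4  r_T0=4
   2) LOAD T1:  M=4  r_T1=4
   3) CAS  T0:  M=5  r_T0=4 ✓
   4) CAS  T1:  M=5  r_T1=4 ✗
   5) LOAD T2:  M=5  r_T2=5
   6) LOAD T1:  M=5  r_T1=5
   7) CAS  T2:  M=6  r_T2=5 ✓
   8) CAS  T1:  M=6  r_T1=5 ✗
   9) LOAD T2:  M=6  r_T2=6
  10) CAS  T2:  M=7  r_T2=6 ✓
  11) LOAD T0:  M=7  r_T0=7
  12) LOAD T2:  M=7  r_T2=7
  13) CAS  T0:  M=8  r_T0=7 ✓
  14) CAS  T2:  M=8  r_T2=7 ✗
  15) LOAD T0:  M=8  r_T0=8
  16) CAS  T0:  M=9  r_T0=8 ✓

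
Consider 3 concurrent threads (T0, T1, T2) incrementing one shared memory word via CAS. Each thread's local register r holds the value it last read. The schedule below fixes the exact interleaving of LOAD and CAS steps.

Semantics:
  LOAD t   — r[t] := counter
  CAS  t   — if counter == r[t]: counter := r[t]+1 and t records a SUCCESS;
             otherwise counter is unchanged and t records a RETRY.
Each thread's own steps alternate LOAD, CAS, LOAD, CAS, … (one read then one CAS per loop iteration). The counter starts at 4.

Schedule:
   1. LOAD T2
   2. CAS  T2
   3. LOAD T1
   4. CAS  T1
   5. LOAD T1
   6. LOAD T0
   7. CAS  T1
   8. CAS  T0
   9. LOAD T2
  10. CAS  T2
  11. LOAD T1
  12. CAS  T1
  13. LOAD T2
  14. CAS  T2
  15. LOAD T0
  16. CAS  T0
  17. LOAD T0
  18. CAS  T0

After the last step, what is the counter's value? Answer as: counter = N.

counter = 12

T2 LOAD — after: cnt=4, r=4 — load
T2 CAS — after: cnt=5, r=4 — ok
T1 LOAD — after: cnt=5, r=5 — load
T1 CAS — after: cnt=6, r=5 — ok
T1 LOAD — after: cnt=6, r=6 — load
T0 LOAD — after: cnt=6, r=6 — load
T1 CAS — after: cnt=7, r=6 — ok
T0 CAS — after: cnt=7, r=6 — retry
T2 LOAD — after: cnt=7, r=7 — load
T2 CAS — after: cnt=8, r=7 — ok
T1 LOAD — after: cnt=8, r=8 — load
T1 CAS — after: cnt=9, r=8 — ok
T2 LOAD — after: cnt=9, r=9 — load
T2 CAS — after: cnt=10, r=9 — ok
T0 LOAD — after: cnt=10, r=10 — load
T0 CAS — after: cnt=11, r=10 — ok
T0 LOAD — after: cnt=11, r=11 — load
T0 CAS — after: cnt=12, r=11 — ok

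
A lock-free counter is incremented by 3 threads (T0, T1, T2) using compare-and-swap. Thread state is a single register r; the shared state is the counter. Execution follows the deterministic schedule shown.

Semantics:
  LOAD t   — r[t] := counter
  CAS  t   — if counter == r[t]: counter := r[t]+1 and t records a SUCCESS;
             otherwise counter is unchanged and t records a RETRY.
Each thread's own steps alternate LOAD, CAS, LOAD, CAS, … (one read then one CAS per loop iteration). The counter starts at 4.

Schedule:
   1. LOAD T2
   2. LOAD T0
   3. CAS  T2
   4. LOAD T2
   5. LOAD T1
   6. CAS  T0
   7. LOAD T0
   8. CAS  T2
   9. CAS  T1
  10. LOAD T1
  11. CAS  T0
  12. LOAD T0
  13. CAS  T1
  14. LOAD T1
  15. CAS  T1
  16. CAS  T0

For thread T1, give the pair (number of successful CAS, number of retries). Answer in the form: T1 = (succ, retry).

[1] T2.load  rd  (counter 4, T2.r 4)
[2] T0.load  rd  (counter 4, T0.r 4)
[3] T2.cas  hit  (counter 5, T2.r 4)
[4] T2.load  rd  (counter 5, T2.r 5)
[5] T1.load  rd  (counter 5, T1.r 5)
[6] T0.cas  miss  (counter 5, T0.r 4)
[7] T0.load  rd  (counter 5, T0.r 5)
[8] T2.cas  hit  (counter 6, T2.r 5)
[9] T1.cas  miss  (counter 6, T1.r 5)
[10] T1.load  rd  (counter 6, T1.r 6)
[11] T0.cas  miss  (counter 6, T0.r 5)
[12] T0.load  rd  (counter 6, T0.r 6)
[13] T1.cas  hit  (counter 7, T1.r 6)
[14] T1.load  rd  (counter 7, T1.r 7)
[15] T1.cas  hit  (counter 8, T1.r 7)
[16] T0.cas  miss  (counter 8, T0.r 6)

T1 = (2, 1)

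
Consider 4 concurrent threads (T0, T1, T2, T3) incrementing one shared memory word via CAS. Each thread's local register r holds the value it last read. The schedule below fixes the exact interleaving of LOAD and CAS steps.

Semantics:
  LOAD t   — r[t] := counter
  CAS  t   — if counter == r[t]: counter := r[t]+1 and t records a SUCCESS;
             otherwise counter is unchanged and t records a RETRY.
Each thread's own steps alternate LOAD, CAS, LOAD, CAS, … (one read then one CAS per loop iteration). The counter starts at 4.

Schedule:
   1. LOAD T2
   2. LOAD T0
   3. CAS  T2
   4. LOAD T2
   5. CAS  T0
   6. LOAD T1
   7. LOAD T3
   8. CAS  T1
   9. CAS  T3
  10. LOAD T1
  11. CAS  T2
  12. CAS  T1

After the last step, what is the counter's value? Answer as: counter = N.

counter = 7

step 1: T2 LOAD ⇒ load; ctr=4 reg=4
step 2: T0 LOAD ⇒ load; ctr=4 reg=4
step 3: T2 CAS ⇒ ok; ctr=5 reg=4
step 4: T2 LOAD ⇒ load; ctr=5 reg=5
step 5: T0 CAS ⇒ retry; ctr=5 reg=4
step 6: T1 LOAD ⇒ load; ctr=5 reg=5
step 7: T3 LOAD ⇒ load; ctr=5 reg=5
step 8: T1 CAS ⇒ ok; ctr=6 reg=5
step 9: T3 CAS ⇒ retry; ctr=6 reg=5
step 10: T1 LOAD ⇒ load; ctr=6 reg=6
step 11: T2 CAS ⇒ retry; ctr=6 reg=5
step 12: T1 CAS ⇒ ok; ctr=7 reg=6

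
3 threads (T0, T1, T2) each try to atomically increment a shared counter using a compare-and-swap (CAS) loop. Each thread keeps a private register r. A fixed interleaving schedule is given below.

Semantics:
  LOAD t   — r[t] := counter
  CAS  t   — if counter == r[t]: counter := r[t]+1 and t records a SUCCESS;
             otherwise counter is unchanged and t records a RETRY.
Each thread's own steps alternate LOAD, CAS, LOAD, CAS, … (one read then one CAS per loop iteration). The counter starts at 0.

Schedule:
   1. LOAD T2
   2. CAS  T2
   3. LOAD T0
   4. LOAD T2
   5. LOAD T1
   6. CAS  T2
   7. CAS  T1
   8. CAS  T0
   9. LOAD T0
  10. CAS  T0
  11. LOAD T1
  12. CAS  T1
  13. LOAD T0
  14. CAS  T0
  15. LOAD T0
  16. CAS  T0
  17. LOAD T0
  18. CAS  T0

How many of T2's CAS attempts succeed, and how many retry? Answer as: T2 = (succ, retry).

T2 = (2, 0)

   1) LOAD T2:  M=0  r_T2=0
   2) CAS  T2:  M=1  r_T2=0 ✓
   3) LOAD T0:  M=1  r_T0=1
   4) LOAD T2:  M=1  r_T2=1
   5) LOAD T1:  M=1  r_T1=1
   6) CAS  T2:  M=2  r_T2=1 ✓
   7) CAS  T1:  M=2  r_T1=1 ✗
   8) CAS  T0:  M=2  r_T0=1 ✗
   9) LOAD T0:  M=2  r_T0=2
  10) CAS  T0:  M=3  r_T0=2 ✓
  11) LOAD T1:  M=3  r_T1=3
  12) CAS  T1:  M=4  r_T1=3 ✓
  13) LOAD T0:  M=4  r_T0=4
  14) CAS  T0:  M=5  r_T0=4 ✓
  15) LOAD T0:  M=5  r_T0=5
  16) CAS  T0:  M=6  r_T0=5 ✓
  17) LOAD T0:  M=6  r_T0=6
  18) CAS  T0:  M=7  r_T0=6 ✓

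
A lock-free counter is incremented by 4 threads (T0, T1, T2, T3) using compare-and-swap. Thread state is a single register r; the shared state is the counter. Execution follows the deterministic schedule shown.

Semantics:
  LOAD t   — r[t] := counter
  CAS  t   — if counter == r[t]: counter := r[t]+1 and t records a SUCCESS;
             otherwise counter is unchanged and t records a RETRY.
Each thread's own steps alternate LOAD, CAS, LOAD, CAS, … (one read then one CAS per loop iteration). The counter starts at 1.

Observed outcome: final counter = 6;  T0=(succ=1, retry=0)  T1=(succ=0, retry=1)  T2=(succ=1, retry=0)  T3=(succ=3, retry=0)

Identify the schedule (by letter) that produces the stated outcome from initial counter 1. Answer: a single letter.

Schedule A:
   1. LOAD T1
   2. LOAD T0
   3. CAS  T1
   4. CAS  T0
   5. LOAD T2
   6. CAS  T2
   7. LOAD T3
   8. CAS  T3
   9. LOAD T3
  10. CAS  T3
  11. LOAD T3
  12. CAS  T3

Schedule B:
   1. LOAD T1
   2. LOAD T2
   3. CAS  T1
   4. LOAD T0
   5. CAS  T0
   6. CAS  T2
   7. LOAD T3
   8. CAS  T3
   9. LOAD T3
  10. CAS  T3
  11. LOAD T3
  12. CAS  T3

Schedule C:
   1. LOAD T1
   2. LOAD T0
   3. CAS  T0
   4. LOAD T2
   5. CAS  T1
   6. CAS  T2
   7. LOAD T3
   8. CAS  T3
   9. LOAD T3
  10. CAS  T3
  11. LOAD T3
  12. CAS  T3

Simulating candidate C:
T1 LOAD — after: cnt=1, r=1 — load
T0 LOAD — after: cnt=1, r=1 — load
T0 CAS — after: cnt=2, r=1 — ok
T2 LOAD — after: cnt=2, r=2 — load
T1 CAS — after: cnt=2, r=1 — retry
T2 CAS — after: cnt=3, r=2 — ok
T3 LOAD — after: cnt=3, r=3 — load
T3 CAS — after: cnt=4, r=3 — ok
T3 LOAD — after: cnt=4, r=4 — load
T3 CAS — after: cnt=5, r=4 — ok
T3 LOAD — after: cnt=5, r=5 — load
T3 CAS — after: cnt=6, r=5 — ok

C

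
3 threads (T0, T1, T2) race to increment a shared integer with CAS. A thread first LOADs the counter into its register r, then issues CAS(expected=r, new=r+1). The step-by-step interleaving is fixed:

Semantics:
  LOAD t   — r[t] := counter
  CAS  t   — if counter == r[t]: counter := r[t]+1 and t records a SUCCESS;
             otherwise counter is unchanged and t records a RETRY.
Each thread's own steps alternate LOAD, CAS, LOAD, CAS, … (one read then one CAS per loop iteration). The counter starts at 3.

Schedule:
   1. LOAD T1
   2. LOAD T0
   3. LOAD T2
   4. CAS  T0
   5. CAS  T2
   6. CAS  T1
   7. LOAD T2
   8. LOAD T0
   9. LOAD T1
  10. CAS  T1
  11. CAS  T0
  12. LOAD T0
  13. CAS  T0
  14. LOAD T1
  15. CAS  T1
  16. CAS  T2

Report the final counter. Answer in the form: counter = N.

1. LOAD T1 → mem=3 r[T1]=3 [LOAD]
2. LOAD T0 → mem=3 r[T0]=3 [LOAD]
3. LOAD T2 → mem=3 r[T2]=3 [LOAD]
4. CAS T0 → mem=4 r[T0]=3 [OK]
5. CAS T2 → mem=4 r[T2]=3 [RETRY]
6. CAS T1 → mem=4 r[T1]=3 [RETRY]
7. LOAD T2 → mem=4 r[T2]=4 [LOAD]
8. LOAD T0 → mem=4 r[T0]=4 [LOAD]
9. LOAD T1 → mem=4 r[T1]=4 [LOAD]
10. CAS T1 → mem=5 r[T1]=4 [OK]
11. CAS T0 → mem=5 r[T0]=4 [RETRY]
12. LOAD T0 → mem=5 r[T0]=5 [LOAD]
13. CAS T0 → mem=6 r[T0]=5 [OK]
14. LOAD T1 → mem=6 r[T1]=6 [LOAD]
15. CAS T1 → mem=7 r[T1]=6 [OK]
16. CAS T2 → mem=7 r[T2]=4 [RETRY]

counter = 7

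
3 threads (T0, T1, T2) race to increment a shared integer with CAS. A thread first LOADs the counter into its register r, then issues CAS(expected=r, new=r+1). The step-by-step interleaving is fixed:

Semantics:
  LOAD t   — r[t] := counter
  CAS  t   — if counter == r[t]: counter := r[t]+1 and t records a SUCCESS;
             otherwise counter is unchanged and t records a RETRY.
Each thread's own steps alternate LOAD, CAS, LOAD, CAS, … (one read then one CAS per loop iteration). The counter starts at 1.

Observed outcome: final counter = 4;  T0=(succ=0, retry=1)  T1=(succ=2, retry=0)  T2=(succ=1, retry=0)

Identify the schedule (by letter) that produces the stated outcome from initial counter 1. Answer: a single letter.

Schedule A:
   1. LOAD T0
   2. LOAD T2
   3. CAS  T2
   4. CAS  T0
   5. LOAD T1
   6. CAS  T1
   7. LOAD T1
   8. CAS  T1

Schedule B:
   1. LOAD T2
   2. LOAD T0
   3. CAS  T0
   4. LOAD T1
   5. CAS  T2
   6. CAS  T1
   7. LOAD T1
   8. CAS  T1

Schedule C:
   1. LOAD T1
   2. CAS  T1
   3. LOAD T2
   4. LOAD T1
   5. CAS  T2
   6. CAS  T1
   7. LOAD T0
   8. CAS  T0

A

Run A:
step 1: T0 LOAD ⇒ load; ctr=1 reg=1
step 2: T2 LOAD ⇒ load; ctr=1 reg=1
step 3: T2 CAS ⇒ ok; ctr=2 reg=1
step 4: T0 CAS ⇒ retry; ctr=2 reg=1
step 5: T1 LOAD ⇒ load; ctr=2 reg=2
step 6: T1 CAS ⇒ ok; ctr=3 reg=2
step 7: T1 LOAD ⇒ load; ctr=3 reg=3
step 8: T1 CAS ⇒ ok; ctr=4 reg=3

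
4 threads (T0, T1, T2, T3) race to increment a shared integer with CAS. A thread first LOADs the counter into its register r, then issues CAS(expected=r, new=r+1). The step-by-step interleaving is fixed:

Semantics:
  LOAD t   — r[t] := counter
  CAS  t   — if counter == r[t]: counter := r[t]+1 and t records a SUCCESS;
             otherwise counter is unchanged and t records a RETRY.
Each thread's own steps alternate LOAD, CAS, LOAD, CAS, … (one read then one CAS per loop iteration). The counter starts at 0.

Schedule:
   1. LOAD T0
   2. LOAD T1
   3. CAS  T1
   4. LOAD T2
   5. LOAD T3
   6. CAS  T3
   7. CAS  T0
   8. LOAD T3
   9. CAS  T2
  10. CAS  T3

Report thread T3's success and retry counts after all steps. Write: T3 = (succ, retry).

step 1: T0 LOAD ⇒ load; ctr=0 reg=0
step 2: T1 LOAD ⇒ load; ctr=0 reg=0
step 3: T1 CAS ⇒ ok; ctr=1 reg=0
step 4: T2 LOAD ⇒ load; ctr=1 reg=1
step 5: T3 LOAD ⇒ load; ctr=1 reg=1
step 6: T3 CAS ⇒ ok; ctr=2 reg=1
step 7: T0 CAS ⇒ retry; ctr=2 reg=0
step 8: T3 LOAD ⇒ load; ctr=2 reg=2
step 9: T2 CAS ⇒ retry; ctr=2 reg=1
step 10: T3 CAS ⇒ ok; ctr=3 reg=2

T3 = (2, 0)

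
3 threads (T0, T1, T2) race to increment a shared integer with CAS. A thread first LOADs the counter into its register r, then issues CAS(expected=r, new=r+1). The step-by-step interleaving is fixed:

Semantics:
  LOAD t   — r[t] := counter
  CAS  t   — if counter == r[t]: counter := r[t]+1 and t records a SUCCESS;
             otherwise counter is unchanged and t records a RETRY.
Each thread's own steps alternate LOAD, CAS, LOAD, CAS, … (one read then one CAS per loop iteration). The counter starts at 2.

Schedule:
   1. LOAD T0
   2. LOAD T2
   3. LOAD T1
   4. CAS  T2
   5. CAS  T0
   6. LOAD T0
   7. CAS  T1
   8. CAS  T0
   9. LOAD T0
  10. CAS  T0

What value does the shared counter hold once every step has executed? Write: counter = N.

counter = 5

1. LOAD T0 → mem=2 r[T0]=2 [LOAD]
2. LOAD T2 → mem=2 r[T2]=2 [LOAD]
3. LOAD T1 → mem=2 r[T1]=2 [LOAD]
4. CAS T2 → mem=3 r[T2]=2 [OK]
5. CAS T0 → mem=3 r[T0]=2 [RETRY]
6. LOAD T0 → mem=3 r[T0]=3 [LOAD]
7. CAS T1 → mem=3 r[T1]=2 [RETRY]
8. CAS T0 → mem=4 r[T0]=3 [OK]
9. LOAD T0 → mem=4 r[T0]=4 [LOAD]
10. CAS T0 → mem=5 r[T0]=4 [OK]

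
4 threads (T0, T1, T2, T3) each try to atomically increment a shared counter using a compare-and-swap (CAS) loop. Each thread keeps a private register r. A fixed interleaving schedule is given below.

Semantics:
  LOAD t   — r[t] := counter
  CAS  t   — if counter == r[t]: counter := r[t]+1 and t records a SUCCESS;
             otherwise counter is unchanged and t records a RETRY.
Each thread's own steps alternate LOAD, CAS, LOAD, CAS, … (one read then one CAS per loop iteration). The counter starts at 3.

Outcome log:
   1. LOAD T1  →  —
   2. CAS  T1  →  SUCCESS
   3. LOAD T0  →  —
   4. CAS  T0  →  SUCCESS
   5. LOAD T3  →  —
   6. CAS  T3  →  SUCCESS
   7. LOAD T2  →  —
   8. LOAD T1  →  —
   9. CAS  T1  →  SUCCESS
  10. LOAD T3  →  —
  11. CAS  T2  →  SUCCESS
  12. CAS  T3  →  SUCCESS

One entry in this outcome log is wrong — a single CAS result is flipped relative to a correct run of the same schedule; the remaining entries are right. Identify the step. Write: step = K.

Reference trace:
step 1: T1 LOAD ⇒ load; ctr=3 reg=3
step 2: T1 CAS ⇒ ok; ctr=4 reg=3
step 3: T0 LOAD ⇒ load; ctr=4 reg=4
step 4: T0 CAS ⇒ ok; ctr=5 reg=4
step 5: T3 LOAD ⇒ load; ctr=5 reg=5
step 6: T3 CAS ⇒ ok; ctr=6 reg=5
step 7: T2 LOAD ⇒ load; ctr=6 reg=6
step 8: T1 LOAD ⇒ load; ctr=6 reg=6
step 9: T1 CAS ⇒ ok; ctr=7 reg=6
step 10: T3 LOAD ⇒ load; ctr=7 reg=7
step 11: T2 CAS ⇒ retry; ctr=7 reg=6
step 12: T3 CAS ⇒ ok; ctr=8 reg=7
Log disagrees first at step 11.

step = 11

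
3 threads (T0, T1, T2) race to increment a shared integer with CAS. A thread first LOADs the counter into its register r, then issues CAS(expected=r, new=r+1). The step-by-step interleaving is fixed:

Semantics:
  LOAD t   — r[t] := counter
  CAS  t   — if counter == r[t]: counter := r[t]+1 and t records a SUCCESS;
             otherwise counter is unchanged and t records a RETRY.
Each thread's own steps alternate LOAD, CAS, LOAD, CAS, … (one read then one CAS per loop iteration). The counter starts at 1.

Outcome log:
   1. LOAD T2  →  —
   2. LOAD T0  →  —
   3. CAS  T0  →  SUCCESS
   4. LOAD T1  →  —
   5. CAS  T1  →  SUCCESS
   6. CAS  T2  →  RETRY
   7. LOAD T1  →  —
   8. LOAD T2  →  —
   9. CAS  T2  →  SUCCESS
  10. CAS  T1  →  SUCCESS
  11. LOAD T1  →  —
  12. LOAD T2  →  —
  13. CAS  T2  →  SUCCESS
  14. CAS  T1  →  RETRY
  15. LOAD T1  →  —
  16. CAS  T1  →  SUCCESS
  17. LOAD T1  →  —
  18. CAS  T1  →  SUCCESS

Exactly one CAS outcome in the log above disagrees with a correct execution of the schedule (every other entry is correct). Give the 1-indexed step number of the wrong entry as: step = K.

step = 10

Reference trace:
[1] T2.load  rd  (counter 1, T2.r 1)
[2] T0.load  rd  (counter 1, T0.r 1)
[3] T0.cas  hit  (counter 2, T0.r 1)
[4] T1.load  rd  (counter 2, T1.r 2)
[5] T1.cas  hit  (counter 3, T1.r 2)
[6] T2.cas  miss  (counter 3, T2.r 1)
[7] T1.load  rd  (counter 3, T1.r 3)
[8] T2.load  rd  (counter 3, T2.r 3)
[9] T2.cas  hit  (counter 4, T2.r 3)
[10] T1.cas  miss  (counter 4, T1.r 3)
[11] T1.load  rd  (counter 4, T1.r 4)
[12] T2.load  rd  (counter 4, T2.r 4)
[13] T2.cas  hit  (counter 5, T2.r 4)
[14] T1.cas  miss  (counter 5, T1.r 4)
[15] T1.load  rd  (counter 5, T1.r 5)
[16] T1.cas  hit  (counter 6, T1.r 5)
[17] T1.load  rd  (counter 6, T1.r 6)
[18] T1.cas  hit  (counter 7, T1.r 6)
Mismatch at 10.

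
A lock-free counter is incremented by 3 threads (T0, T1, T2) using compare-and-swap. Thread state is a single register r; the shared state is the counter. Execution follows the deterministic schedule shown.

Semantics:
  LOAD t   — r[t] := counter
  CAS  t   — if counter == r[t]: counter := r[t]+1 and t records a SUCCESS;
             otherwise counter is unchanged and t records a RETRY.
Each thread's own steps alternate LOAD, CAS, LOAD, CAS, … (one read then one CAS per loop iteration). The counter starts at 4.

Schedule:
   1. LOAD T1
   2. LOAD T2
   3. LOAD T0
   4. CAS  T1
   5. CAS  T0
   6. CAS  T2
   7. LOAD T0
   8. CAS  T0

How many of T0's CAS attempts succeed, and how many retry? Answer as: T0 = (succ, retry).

1. LOAD T1 → mem=4 r[T1]=4 [LOAD]
2. LOAD T2 → mem=4 r[T2]=4 [LOAD]
3. LOAD T0 → mem=4 r[T0]=4 [LOAD]
4. CAS T1 → mem=5 r[T1]=4 [OK]
5. CAS T0 → mem=5 r[T0]=4 [RETRY]
6. CAS T2 → mem=5 r[T2]=4 [RETRY]
7. LOAD T0 → mem=5 r[T0]=5 [LOAD]
8. CAS T0 → mem=6 r[T0]=5 [OK]

T0 = (1, 1)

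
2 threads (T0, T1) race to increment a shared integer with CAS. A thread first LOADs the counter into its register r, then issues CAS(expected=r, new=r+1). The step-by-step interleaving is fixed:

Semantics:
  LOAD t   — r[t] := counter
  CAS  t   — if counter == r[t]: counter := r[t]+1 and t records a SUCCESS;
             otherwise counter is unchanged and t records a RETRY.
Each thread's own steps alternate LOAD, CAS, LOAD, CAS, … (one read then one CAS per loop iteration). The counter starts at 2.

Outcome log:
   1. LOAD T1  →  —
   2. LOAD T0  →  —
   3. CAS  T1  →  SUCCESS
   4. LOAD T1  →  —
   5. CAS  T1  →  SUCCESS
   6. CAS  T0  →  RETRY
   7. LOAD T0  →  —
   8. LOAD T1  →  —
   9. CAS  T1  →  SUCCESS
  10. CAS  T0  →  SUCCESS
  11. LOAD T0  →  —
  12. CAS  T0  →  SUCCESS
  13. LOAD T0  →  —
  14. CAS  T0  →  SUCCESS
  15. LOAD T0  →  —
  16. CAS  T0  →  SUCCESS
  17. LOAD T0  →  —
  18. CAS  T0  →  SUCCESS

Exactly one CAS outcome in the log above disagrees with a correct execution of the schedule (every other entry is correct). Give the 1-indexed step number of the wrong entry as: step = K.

step = 10

Reference trace:
T1 LOAD — after: cnt=2, r=2 — load
T0 LOAD — after: cnt=2, r=2 — load
T1 CAS — after: cnt=3, r=2 — ok
T1 LOAD — after: cnt=3, r=3 — load
T1 CAS — after: cnt=4, r=3 — ok
T0 CAS — after: cnt=4, r=2 — retry
T0 LOAD — after: cnt=4, r=4 — load
T1 LOAD — after: cnt=4, r=4 — load
T1 CAS — after: cnt=5, r=4 — ok
T0 CAS — after: cnt=5, r=4 — retry
T0 LOAD — after: cnt=5, r=5 — load
T0 CAS — after: cnt=6, r=5 — ok
T0 LOAD — after: cnt=6, r=6 — load
T0 CAS — after: cnt=7, r=6 — ok
T0 LOAD — after: cnt=7, r=7 — load
T0 CAS — after: cnt=8, r=7 — ok
T0 LOAD — after: cnt=8, r=8 — load
T0 CAS — after: cnt=9, r=8 — ok
Mismatch at 10.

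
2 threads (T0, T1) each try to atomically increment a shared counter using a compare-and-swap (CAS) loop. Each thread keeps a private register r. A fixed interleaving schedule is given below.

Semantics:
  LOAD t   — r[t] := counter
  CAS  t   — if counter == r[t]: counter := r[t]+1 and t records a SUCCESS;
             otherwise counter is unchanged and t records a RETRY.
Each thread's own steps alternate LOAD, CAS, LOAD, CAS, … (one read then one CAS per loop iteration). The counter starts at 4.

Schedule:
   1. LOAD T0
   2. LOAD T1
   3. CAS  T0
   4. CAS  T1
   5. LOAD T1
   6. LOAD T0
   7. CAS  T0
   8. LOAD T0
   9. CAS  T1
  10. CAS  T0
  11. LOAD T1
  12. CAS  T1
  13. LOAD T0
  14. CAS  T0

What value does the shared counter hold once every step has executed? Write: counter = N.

counter = 9

T0 LOAD — after: cnt=4, r=4 — load
T1 LOAD — after: cnt=4, r=4 — load
T0 CAS — after: cnt=5, r=4 — ok
T1 CAS — after: cnt=5, r=4 — retry
T1 LOAD — after: cnt=5, r=5 — load
T0 LOAD — after: cnt=5, r=5 — load
T0 CAS — after: cnt=6, r=5 — ok
T0 LOAD — after: cnt=6, r=6 — load
T1 CAS — after: cnt=6, r=5 — retry
T0 CAS — after: cnt=7, r=6 — ok
T1 LOAD — after: cnt=7, r=7 — load
T1 CAS — after: cnt=8, r=7 — ok
T0 LOAD — after: cnt=8, r=8 — load
T0 CAS — after: cnt=9, r=8 — ok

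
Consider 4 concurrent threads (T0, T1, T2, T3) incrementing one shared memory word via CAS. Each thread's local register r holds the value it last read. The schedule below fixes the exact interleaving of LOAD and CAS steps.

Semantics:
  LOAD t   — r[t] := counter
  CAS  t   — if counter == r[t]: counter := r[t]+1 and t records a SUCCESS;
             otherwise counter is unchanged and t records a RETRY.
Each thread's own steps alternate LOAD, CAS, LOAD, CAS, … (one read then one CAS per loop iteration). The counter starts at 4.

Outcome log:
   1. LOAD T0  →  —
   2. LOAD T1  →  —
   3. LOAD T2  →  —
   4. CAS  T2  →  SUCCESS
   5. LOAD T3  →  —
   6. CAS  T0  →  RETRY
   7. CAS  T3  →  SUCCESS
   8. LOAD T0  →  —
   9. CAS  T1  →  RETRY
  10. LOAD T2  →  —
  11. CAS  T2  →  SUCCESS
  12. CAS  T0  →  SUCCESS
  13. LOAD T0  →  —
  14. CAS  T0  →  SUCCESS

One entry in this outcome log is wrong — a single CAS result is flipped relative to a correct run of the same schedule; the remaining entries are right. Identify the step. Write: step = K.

step = 12

Reference trace:
1. LOAD T0 → mem=4 r[T0]=4 [LOAD]
2. LOAD T1 → mem=4 r[T1]=4 [LOAD]
3. LOAD T2 → mem=4 r[T2]=4 [LOAD]
4. CAS T2 → mem=5 r[T2]=4 [OK]
5. LOAD T3 → mem=5 r[T3]=5 [LOAD]
6. CAS T0 → mem=5 r[T0]=4 [RETRY]
7. CAS T3 → mem=6 r[T3]=5 [OK]
8. LOAD T0 → mem=6 r[T0]=6 [LOAD]
9. CAS T1 → mem=6 r[T1]=4 [RETRY]
10. LOAD T2 → mem=6 r[T2]=6 [LOAD]
11. CAS T2 → mem=7 r[T2]=6 [OK]
12. CAS T0 → mem=7 r[T0]=6 [RETRY]
13. LOAD T0 → mem=7 r[T0]=7 [LOAD]
14. CAS T0 → mem=8 r[T0]=7 [OK]
Mismatch at 12.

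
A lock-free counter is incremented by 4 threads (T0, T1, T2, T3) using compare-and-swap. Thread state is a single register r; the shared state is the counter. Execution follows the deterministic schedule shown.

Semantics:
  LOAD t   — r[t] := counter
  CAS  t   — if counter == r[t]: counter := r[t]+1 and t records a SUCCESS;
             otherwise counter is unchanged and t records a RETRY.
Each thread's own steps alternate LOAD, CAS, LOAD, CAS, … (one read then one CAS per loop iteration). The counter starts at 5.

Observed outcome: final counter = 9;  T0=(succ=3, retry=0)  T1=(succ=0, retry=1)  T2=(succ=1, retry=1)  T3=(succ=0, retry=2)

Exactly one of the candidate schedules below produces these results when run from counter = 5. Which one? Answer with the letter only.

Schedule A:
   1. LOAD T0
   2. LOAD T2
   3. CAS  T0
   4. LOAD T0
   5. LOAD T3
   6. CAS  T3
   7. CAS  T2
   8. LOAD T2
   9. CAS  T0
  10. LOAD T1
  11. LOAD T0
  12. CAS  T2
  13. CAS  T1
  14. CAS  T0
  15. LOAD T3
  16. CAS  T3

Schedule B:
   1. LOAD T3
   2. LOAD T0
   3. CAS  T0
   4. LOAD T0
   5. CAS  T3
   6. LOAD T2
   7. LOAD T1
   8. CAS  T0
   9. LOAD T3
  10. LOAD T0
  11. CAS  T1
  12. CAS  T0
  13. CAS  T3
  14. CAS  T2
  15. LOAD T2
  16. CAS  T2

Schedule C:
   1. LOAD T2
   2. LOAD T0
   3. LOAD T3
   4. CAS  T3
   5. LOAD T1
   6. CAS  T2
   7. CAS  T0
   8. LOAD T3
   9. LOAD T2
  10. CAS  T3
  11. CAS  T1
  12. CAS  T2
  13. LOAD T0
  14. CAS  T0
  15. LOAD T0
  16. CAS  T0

Run B:
step 1: T3 LOAD ⇒ load; ctr=5 reg=5
step 2: T0 LOAD ⇒ load; ctr=5 reg=5
step 3: T0 CAS ⇒ ok; ctr=6 reg=5
step 4: T0 LOAD ⇒ load; ctr=6 reg=6
step 5: T3 CAS ⇒ retry; ctr=6 reg=5
step 6: T2 LOAD ⇒ load; ctr=6 reg=6
step 7: T1 LOAD ⇒ load; ctr=6 reg=6
step 8: T0 CAS ⇒ ok; ctr=7 reg=6
step 9: T3 LOAD ⇒ load; ctr=7 reg=7
step 10: T0 LOAD ⇒ load; ctr=7 reg=7
step 11: T1 CAS ⇒ retry; ctr=7 reg=6
step 12: T0 CAS ⇒ ok; ctr=8 reg=7
step 13: T3 CAS ⇒ retry; ctr=8 reg=7
step 14: T2 CAS ⇒ retry; ctr=8 reg=6
step 15: T2 LOAD ⇒ load; ctr=8 reg=8
step 16: T2 CAS ⇒ ok; ctr=9 reg=8

B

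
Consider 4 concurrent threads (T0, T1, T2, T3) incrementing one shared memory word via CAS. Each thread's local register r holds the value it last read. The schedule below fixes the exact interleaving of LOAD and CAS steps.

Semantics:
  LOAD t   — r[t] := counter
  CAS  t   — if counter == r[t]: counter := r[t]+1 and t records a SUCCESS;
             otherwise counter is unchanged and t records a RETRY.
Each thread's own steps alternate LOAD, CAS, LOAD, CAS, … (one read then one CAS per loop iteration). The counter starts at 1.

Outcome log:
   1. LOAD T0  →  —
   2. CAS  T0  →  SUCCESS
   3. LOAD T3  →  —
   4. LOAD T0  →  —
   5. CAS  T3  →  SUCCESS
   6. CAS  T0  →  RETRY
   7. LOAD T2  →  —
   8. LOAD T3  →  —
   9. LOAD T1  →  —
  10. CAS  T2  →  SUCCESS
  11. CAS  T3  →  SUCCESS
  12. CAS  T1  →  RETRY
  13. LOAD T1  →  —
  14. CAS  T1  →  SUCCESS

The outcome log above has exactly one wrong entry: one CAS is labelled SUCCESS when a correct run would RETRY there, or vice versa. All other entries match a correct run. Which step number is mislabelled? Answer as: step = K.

step = 11

Correct run:
step 1: T0 LOAD ⇒ load; ctr=1 reg=1
step 2: T0 CAS ⇒ ok; ctr=2 reg=1
step 3: T3 LOAD ⇒ load; ctr=2 reg=2
step 4: T0 LOAD ⇒ load; ctr=2 reg=2
step 5: T3 CAS ⇒ ok; ctr=3 reg=2
step 6: T0 CAS ⇒ retry; ctr=3 reg=2
step 7: T2 LOAD ⇒ load; ctr=3 reg=3
step 8: T3 LOAD ⇒ load; ctr=3 reg=3
step 9: T1 LOAD ⇒ load; ctr=3 reg=3
step 10: T2 CAS ⇒ ok; ctr=4 reg=3
step 11: T3 CAS ⇒ retry; ctr=4 reg=3
step 12: T1 CAS ⇒ retry; ctr=4 reg=3
step 13: T1 LOAD ⇒ load; ctr=4 reg=4
step 14: T1 CAS ⇒ ok; ctr=5 reg=4
Log disagrees first at step 11.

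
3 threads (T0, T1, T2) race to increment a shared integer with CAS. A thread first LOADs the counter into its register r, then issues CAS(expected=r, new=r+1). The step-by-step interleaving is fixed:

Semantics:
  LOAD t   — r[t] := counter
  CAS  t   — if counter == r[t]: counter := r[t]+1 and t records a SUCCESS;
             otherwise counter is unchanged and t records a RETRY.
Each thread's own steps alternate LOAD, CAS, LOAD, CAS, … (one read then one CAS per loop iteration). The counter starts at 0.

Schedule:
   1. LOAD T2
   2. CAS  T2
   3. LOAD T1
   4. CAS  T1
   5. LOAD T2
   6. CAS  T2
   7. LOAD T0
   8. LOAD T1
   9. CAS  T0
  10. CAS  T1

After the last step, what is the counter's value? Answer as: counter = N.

T2 LOAD — after: cnt=0, r=0 — load
T2 CAS — after: cnt=1, r=0 — ok
T1 LOAD — after: cnt=1, r=1 — load
T1 CAS — after: cnt=2, r=1 — ok
T2 LOAD — after: cnt=2, r=2 — load
T2 CAS — after: cnt=3, r=2 — ok
T0 LOAD — after: cnt=3, r=3 — load
T1 LOAD — after: cnt=3, r=3 — load
T0 CAS — after: cnt=4, r=3 — ok
T1 CAS — after: cnt=4, r=3 — retry

counter = 4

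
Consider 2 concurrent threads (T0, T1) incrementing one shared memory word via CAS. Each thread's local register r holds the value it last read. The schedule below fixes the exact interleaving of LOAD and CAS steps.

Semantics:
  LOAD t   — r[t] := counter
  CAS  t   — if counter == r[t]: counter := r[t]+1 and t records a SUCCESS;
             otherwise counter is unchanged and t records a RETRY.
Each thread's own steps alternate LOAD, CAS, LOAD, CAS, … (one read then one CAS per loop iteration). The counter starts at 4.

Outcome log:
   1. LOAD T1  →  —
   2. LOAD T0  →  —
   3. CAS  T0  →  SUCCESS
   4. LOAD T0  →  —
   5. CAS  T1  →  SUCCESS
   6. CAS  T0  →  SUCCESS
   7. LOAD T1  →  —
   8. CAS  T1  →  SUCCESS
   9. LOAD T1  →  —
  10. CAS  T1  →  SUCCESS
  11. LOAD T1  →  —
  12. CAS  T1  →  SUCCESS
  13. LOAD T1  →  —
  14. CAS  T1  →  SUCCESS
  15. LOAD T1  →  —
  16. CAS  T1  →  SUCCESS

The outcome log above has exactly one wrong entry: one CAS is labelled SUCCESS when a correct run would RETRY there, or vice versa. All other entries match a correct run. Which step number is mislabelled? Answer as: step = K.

Re-executing:
#1 T1 reads 4
#2 T0 reads 4
#3 T0 CAS(4→5) writes; counter now 5
#4 T0 reads 5
#5 T1 CAS(4→5) fails; counter now 5
#6 T0 CAS(5→6) writes; counter now 6
#7 T1 reads 6
#8 T1 CAS(6→7) writes; counter now 7
#9 T1 reads 7
#10 T1 CAS(7→8) writes; counter now 8
#11 T1 reads 8
#12 T1 CAS(8→9) writes; counter now 9
#13 T1 reads 9
#14 T1 CAS(9→10) writes; counter now 10
#15 T1 reads 10
#16 T1 CAS(10→11) writes; counter now 11
Flip is step 5.

step = 5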